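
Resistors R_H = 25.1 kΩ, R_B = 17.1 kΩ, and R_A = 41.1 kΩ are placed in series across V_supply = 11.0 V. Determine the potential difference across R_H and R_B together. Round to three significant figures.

Total series resistance ΣR = 25.1 + 17.1 + 41.1 = 83.30 kΩ.
R_{R_H..R_B} = 25.1 + 17.1 = 42.20 kΩ.
Voltage divider: V = V_supply · (42.20 / 83.30) = 11.0 × 0.5066 = 5.573 V.

V ≈ 5.57 V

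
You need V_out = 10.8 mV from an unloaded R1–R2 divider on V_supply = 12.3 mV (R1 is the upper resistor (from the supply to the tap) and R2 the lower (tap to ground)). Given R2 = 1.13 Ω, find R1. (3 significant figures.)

Required fraction k = V_out/V_supply = 0.8780.
Rearranging, R1 = R2·(1−k)/k = 1.13 × 0.1389 = 0.1569 Ω.

R1 ≈ 0.157 Ω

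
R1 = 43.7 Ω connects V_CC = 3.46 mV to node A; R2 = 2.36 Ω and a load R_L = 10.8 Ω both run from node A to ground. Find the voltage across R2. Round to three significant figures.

The load sits in parallel with R2, giving an effective lower resistance R2' = R2·R_L/(R2+R_L) = 1.937 Ω.
Now apply the divider: V_out = 3.46 × 0.04244 = 0.1468 mV.
(Unloaded it would be 0.177 mV; the load pulls it down.)

V_out ≈ 0.147 mV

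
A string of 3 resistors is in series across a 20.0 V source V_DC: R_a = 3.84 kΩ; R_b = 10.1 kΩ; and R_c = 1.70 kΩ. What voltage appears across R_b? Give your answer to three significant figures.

V ≈ 12.9 V

ΣR = 3.84 + 10.1 + 1.70 = 15.64 kΩ.
Voltage divider: V = V_DC · (10.10 / 15.64) = 20.0 × 0.6458 = 12.92 V.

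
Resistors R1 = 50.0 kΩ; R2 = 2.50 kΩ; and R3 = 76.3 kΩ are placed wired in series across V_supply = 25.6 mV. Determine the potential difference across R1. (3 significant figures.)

Series total: ΣR = 50.0 + 2.50 + 76.3 = 128.8 kΩ.
By the voltage-divider rule, V = 25.6 × 50.00/128.8 = 9.938 mV.

V ≈ 9.94 mV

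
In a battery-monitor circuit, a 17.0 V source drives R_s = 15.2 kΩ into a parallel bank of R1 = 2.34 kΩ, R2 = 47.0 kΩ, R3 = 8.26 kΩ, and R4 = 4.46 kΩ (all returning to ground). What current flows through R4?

I ≈ 0.292 mA

Combine the parallel branches: R_p = (1/2.34 + 1/47.0 + 1/8.26 + 1/4.46)⁻¹ = 1.260 kΩ.
Node voltage V_A = V_s · R_p/(R_s + R_p) = 17.0 × 0.07653 = 1.301 V.
I(R4) = V_A / R4 = 1.301/4.46 = 0.2917 mA.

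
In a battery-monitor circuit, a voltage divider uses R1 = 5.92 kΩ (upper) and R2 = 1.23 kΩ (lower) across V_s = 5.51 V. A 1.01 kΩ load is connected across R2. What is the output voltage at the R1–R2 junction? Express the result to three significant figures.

V_out ≈ 0.472 V

The load sits in parallel with R2, giving an effective lower resistance R2' = R2·R_L/(R2+R_L) = 0.5546 kΩ.
Voltage divider with the loaded lower leg: V_out = 5.51 × 0.5546/(5.92 + 0.5546) = 5.51 × 0.08566 = 0.4720 V.
(Unloaded it would be 0.948 V; the load pulls it down.)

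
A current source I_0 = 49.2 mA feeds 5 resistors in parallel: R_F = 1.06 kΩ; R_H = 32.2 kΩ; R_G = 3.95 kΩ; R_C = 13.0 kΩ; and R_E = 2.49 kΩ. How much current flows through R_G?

I ≈ 7.30 mA

ΣG = 1/1.06 + 1/32.2 + 1/3.95 + 1/13.0 + 1/2.49 = 1.706.
Current divider: I(R_G) = I_0 · G_k/ΣG = 49.2 × (0.2532/1.706) = 49.2 × 0.1484 = 7.300 mA.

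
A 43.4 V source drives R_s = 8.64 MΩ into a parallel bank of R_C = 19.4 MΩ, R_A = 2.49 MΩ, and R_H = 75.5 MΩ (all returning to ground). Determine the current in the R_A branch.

I ≈ 3.47 µA

Equivalent of the parallel group: R_p = 2.144 MΩ.
Node voltage V_A = V_in · R_p/(R_s + R_p) = 43.4 × 0.1988 = 8.629 V.
I(R_A) = V_A / R_A = 8.629/2.49 = 3.465 µA.
(Equivalently: I_total = 4.024 µA, then current-divider fraction G_k/ΣG = 0.8611.)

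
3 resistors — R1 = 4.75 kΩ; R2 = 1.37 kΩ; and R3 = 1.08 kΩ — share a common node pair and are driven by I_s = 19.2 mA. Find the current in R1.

Total conductance ΣG = 1/4.75 + 1/1.37 + 1/1.08 = 1.866 (units of 1/kΩ).
By the current-divider rule, I = I_s · G_k/ΣG = 19.2 × 0.1128 = 2.166 mA.

I ≈ 2.17 mA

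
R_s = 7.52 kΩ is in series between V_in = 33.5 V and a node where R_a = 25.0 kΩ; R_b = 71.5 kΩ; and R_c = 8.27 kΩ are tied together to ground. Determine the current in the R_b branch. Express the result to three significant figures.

Equivalent of the parallel group: R_p = 5.717 kΩ.
V_A = 33.5 × 5.717/13.24 = 14.47 V.
Branch current I = V_A/R_b = 14.47/71.5 = 0.2024 mA.

I ≈ 0.202 mA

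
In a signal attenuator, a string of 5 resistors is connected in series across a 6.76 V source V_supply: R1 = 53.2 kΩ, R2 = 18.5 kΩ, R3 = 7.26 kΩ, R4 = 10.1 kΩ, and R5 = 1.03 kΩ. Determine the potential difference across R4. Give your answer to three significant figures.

Series total: ΣR = 53.2 + 18.5 + 7.26 + 10.1 + 1.03 = 90.09 kΩ.
By the voltage-divider rule, V = 6.76 × 10.10/90.09 = 0.7579 V.

V ≈ 0.758 V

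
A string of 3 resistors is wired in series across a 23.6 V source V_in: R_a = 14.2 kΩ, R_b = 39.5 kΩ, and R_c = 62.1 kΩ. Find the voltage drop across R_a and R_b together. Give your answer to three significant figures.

Series total: ΣR = 14.2 + 39.5 + 62.1 = 115.8 kΩ.
R_{R_a..R_b} = 14.2 + 39.5 = 53.70 kΩ.
By the voltage-divider rule, V = 23.6 × 53.70/115.8 = 10.94 V.

V ≈ 10.9 V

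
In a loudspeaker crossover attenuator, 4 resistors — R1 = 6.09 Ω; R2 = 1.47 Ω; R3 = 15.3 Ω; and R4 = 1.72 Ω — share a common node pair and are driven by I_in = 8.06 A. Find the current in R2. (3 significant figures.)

I ≈ 3.68 A

Total conductance ΣG = 1/6.09 + 1/1.47 + 1/15.3 + 1/1.72 = 1.491 (units of 1/Ω).
Current divider: I(R2) = I_in · G_k/ΣG = 8.06 × (0.6803/1.491) = 8.06 × 0.4562 = 3.677 A.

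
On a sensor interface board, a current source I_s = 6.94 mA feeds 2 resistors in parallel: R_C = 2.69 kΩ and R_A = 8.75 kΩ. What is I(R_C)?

With just two branches, the current splits inversely with resistance.
So I = 6.94 × 8.75/11.44 = 5.308 mA.

I ≈ 5.31 mA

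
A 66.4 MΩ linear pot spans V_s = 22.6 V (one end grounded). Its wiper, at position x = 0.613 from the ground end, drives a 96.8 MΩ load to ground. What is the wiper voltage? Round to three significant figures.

V_out ≈ 11.9 V

Split the track: R_lower = x·R_p = 40.70 MΩ, R_upper = (1−x)·R_p = 25.70 MΩ.
R_L loads the lower segment: effective lower R = 28.65 MΩ.
Then V_out = V_s · 28.65/(25.70 + 28.65) = 11.91 V.
(Unloaded: V_out = x·V_s = 13.9 V.)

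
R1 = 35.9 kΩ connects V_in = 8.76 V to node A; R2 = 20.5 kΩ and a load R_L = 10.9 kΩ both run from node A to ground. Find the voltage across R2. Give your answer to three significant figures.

V_out ≈ 1.45 V

The load sits in parallel with R2, giving an effective lower resistance R2' = R2·R_L/(R2+R_L) = 7.116 kΩ.
Then V_out = V_in · R2'/(R1 + R2') = 8.76 × 7.116/43.02 = 1.449 V.
(Unloaded it would be 3.18 V; the load pulls it down.)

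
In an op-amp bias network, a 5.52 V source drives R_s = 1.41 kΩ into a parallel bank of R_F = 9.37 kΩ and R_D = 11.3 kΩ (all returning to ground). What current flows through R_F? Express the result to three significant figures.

I ≈ 0.462 mA

Combine the parallel branches: R_p = (1/9.37 + 1/11.3)⁻¹ = 5.122 kΩ.
Node voltage V_A = V_supply · R_p/(R_s + R_p) = 5.52 × 0.7842 = 4.329 V.
Branch current I = V_A/R_F = 4.329/9.37 = 0.4620 mA.
(Equivalently: I_total = 0.8450 mA, then current-divider fraction G_k/ΣG = 0.5467.)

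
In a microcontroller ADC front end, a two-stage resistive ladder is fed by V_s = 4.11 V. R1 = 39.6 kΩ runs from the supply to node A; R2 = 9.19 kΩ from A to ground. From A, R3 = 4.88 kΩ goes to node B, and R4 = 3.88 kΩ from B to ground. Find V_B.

V_B ≈ 0.185 V

Node A sees R2 in parallel with the series input of stage 2, R3 + R4 = 8.760 kΩ.
Effective lower resistance at A: R2 ‖ 8.760 = 4.485 kΩ.
V_A = 4.11 × 4.485/(39.6 + 4.485) = 0.4181 V.
Then the unloaded second divider: V_B = V_A × R4/(R3+R4) = 0.4181 × 0.4429 = 0.1852 V.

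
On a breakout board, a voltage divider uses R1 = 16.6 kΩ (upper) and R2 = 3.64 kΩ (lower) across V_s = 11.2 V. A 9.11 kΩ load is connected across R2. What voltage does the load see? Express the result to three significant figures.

R2 ‖ R_L = (3.64 × 9.11)/(3.64 + 9.11) = 2.601 kΩ.
Voltage divider with the loaded lower leg: V_out = 11.2 × 2.601/(16.6 + 2.601) = 11.2 × 0.1355 = 1.517 V.
(Unloaded it would be 2.01 V; the load pulls it down.)

V_out ≈ 1.52 V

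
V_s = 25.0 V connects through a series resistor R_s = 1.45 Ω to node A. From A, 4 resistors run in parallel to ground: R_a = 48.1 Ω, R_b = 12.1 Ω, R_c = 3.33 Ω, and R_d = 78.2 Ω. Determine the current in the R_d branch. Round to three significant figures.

I ≈ 0.199 A

Combine the parallel branches: R_p = (1/48.1 + 1/12.1 + 1/3.33 + 1/78.2)⁻¹ = 2.401 Ω.
Node voltage V_A = V_s · R_p/(R_s + R_p) = 25.0 × 0.6235 = 15.59 V.
I(R_d) = V_A / R_d = 15.59/78.2 = 0.1993 A.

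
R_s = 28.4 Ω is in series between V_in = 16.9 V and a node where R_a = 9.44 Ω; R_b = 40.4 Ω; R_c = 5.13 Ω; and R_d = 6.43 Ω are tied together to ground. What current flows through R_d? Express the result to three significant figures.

Combine the parallel branches: R_p = (1/9.44 + 1/40.4 + 1/5.13 + 1/6.43)⁻¹ = 2.078 Ω.
V_A = 16.9 × 2.078/30.48 = 1.152 V.
I(R_d) = V_A / R_d = 1.152/6.43 = 0.1792 A.
(Check via current divider: I_total = 0.5545 A; share G_k/ΣG = 0.3232 → same result.)

I ≈ 0.179 A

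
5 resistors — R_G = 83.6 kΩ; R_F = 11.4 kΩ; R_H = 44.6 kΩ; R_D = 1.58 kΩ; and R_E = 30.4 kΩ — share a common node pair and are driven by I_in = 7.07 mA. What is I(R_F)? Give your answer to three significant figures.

I ≈ 0.787 mA

Conductances: ΣG = 1/83.6 + 1/11.4 + 1/44.6 + 1/1.58 + 1/30.4 = 0.7879 (1/kΩ).
R_F takes the fraction G_k/ΣG = 0.08772/0.7879 = 0.1113, so I = 7.07 × 0.1113 = 0.7871 mA.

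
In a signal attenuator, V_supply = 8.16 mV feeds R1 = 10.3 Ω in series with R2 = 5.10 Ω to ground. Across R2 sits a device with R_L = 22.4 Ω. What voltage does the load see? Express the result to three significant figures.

The load sits in parallel with R2, giving an effective lower resistance R2' = R2·R_L/(R2+R_L) = 4.154 Ω.
Voltage divider with the loaded lower leg: V_out = 8.16 × 4.154/(10.3 + 4.154) = 8.16 × 0.2874 = 2.345 mV.

V_out ≈ 2.35 mV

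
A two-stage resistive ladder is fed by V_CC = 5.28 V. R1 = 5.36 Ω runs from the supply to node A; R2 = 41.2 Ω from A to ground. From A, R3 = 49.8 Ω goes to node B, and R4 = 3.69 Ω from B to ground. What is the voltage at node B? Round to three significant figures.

Node A sees R2 in parallel with the series input of stage 2, R3 + R4 = 53.49 Ω.
Effective lower resistance at A: R2 ‖ 53.49 = 23.27 Ω.
V_A = 5.28 × 23.27/(5.36 + 23.27) = 4.292 V.
V_B = V_A × 0.06898 = 0.2961 V.

V_B ≈ 0.296 V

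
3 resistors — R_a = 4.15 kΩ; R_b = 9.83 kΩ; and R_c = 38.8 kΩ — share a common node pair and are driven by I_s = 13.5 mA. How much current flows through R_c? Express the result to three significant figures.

ΣG = 1/4.15 + 1/9.83 + 1/38.8 = 0.3685.
By the current-divider rule, I = I_s · G_k/ΣG = 13.5 × 0.06995 = 0.9443 mA.

I ≈ 0.944 mA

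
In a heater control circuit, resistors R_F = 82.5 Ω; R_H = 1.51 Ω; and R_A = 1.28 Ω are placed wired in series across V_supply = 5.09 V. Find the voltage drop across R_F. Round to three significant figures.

Total series resistance ΣR = 82.5 + 1.51 + 1.28 = 85.29 Ω.
Voltage divider: V = V_supply · (82.50 / 85.29) = 5.09 × 0.9673 = 4.923 V.

V ≈ 4.92 V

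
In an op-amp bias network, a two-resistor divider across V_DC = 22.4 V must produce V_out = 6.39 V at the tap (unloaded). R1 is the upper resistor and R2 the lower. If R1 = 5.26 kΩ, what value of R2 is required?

R2 ≈ 2.10 kΩ

V_out/V_DC = R2/(R1+R2) = 0.2853.
So R2 = R1 · V_out/(V_DC − V_out) = 5.26 × 6.39/(22.4 − 6.39) = 5.26 × 0.3991 = 2.099 kΩ.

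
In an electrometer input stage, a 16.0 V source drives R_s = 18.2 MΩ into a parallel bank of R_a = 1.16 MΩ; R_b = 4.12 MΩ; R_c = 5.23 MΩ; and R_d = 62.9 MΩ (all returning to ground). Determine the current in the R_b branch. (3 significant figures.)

Parallel bank: R_p = 1/(1/1.16 + 1/4.12 + 1/5.23 + 1/62.9) = 0.7623 MΩ.
V_A = 16.0 × 0.7623/18.96 = 0.6432 V.
I(R_b) = V_A / R_b = 0.6432/4.12 = 0.1561 µA.
(Check via current divider: I_total = 0.8438 µA; share G_k/ΣG = 0.1850 → same result.)

I ≈ 0.156 µA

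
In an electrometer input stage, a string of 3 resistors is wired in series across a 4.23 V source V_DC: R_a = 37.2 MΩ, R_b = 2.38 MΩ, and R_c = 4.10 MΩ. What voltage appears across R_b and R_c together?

V ≈ 0.628 V

Series total: ΣR = 37.2 + 2.38 + 4.10 = 43.68 MΩ.
R_{R_b..R_c} = 2.38 + 4.10 = 6.480 MΩ.
By the voltage-divider rule, V = 4.23 × 6.480/43.68 = 0.6275 V.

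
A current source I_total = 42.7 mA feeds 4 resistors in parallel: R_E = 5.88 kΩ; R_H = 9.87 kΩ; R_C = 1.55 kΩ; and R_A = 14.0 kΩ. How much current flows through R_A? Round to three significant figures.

ΣG = 1/5.88 + 1/9.87 + 1/1.55 + 1/14.0 = 0.9880.
Current divider: I(R_A) = I_total · G_k/ΣG = 42.7 × (0.07143/0.9880) = 42.7 × 0.07230 = 3.087 mA.

I ≈ 3.09 mA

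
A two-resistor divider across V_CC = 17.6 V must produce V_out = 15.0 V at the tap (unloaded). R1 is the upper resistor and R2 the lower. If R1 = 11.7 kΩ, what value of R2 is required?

V_out/V_CC = R2/(R1+R2) = 0.8523.
Rearranging, R2 = R1·k/(1−k) = 11.7 × 5.769 = 67.50 kΩ.

R2 ≈ 67.5 kΩ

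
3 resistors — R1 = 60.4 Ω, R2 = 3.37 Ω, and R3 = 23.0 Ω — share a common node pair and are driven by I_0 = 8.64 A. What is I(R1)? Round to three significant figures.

Conductances: ΣG = 1/60.4 + 1/3.37 + 1/23.0 = 0.3568 (1/Ω).
R1 takes the fraction G_k/ΣG = 0.01656/0.3568 = 0.04641, so I = 8.64 × 0.04641 = 0.4009 A.

I ≈ 0.401 A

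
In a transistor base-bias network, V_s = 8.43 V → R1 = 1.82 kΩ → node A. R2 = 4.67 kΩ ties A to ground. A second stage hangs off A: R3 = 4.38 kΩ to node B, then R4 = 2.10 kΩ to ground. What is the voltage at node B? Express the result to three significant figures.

V_B ≈ 1.64 V

The second stage (R3 + R4 = 6.480 kΩ) loads node A in parallel with R2.
R2 ‖ (R3+R4) = 2.714 kΩ.
So V_A = 8.43 × 0.5986 = 5.046 V.
V_B = V_A × 0.3241 = 1.635 V.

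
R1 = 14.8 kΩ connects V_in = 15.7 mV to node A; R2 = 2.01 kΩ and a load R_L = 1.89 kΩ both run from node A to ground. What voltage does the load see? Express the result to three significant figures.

V_out ≈ 0.970 mV

First combine the lower leg with the load: R2 ‖ R_L = 0.9741 kΩ.
Now apply the divider: V_out = 15.7 × 0.06175 = 0.9695 mV.
(Unloaded it would be 1.88 mV; the load pulls it down.)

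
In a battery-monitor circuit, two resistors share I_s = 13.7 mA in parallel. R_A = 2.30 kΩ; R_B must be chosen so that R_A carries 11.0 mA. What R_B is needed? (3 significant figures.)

Two-branch current divider: I_A = I_s · R_B/(R_A + R_B).
11.0/13.7 = R_B/(R_A + R_B) → R_B = R_A · (0.8029)/(1 − 0.8029) = 2.30 × 4.074 = 9.370 kΩ.

R_B ≈ 9.37 kΩ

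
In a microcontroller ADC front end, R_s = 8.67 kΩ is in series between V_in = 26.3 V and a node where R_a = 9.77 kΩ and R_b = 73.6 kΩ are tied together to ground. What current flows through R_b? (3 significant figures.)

Combine the parallel branches: R_p = (1/9.77 + 1/73.6)⁻¹ = 8.625 kΩ.
Node voltage V_A = V_in · R_p/(R_s + R_p) = 26.3 × 0.4987 = 13.12 V.
I(R_b) = V_A / R_b = 13.12/73.6 = 0.1782 mA.

I ≈ 0.178 mA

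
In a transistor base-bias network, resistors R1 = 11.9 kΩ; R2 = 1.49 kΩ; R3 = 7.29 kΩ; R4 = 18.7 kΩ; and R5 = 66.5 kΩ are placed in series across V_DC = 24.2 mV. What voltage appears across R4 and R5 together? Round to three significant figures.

ΣR = 11.9 + 1.49 + 7.29 + 18.7 + 66.5 = 105.9 kΩ.
R_{R4..R5} = 18.7 + 66.5 = 85.20 kΩ.
By the voltage-divider rule, V = 24.2 × 85.20/105.9 = 19.47 mV.

V ≈ 19.5 mV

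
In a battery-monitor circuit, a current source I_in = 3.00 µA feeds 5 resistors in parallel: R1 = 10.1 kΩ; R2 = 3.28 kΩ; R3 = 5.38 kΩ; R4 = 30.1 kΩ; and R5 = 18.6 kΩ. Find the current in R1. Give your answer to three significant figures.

I ≈ 0.439 µA

Conductances: ΣG = 1/10.1 + 1/3.28 + 1/5.38 + 1/30.1 + 1/18.6 = 0.6767 (1/kΩ).
By the current-divider rule, I = I_in · G_k/ΣG = 3.00 × 0.1463 = 0.4389 µA.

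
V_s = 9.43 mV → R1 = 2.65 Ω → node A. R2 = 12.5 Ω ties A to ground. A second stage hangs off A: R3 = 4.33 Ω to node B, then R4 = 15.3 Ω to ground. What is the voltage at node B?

V_B ≈ 5.46 mV

Looking into the second stage from A: R3 + R4 = 19.63 Ω appears in parallel with R2.
Effective lower resistance at A: R2 ‖ 19.63 = 7.637 Ω.
V_A = 9.43 × 7.637/(2.65 + 7.637) = 7.001 mV.
Then the unloaded second divider: V_B = V_A × R4/(R3+R4) = 7.001 × 0.7794 = 5.457 mV.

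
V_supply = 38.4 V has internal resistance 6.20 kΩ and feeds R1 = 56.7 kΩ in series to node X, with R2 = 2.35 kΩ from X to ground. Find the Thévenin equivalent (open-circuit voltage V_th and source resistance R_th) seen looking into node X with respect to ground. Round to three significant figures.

R1' = 6.20 + 56.7 = 62.90 kΩ (source resistance + R1).
V_th is the unloaded tap voltage: V_supply · R2/(R1'+R2) = 38.4 × 0.03602 = 1.383 V.
Looking into X with the source shorted: R_th = R1'·R2/(R1'+R2) = 62.90 × 2.35/65.25 = 2.265 kΩ.

V_th ≈ 1.38 V, R_th ≈ 2.27 kΩ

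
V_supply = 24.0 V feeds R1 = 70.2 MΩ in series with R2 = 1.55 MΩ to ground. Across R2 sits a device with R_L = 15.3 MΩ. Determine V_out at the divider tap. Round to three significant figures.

R2 ‖ R_L = (1.55 × 15.3)/(1.55 + 15.3) = 1.407 MΩ.
Now apply the divider: V_out = 24.0 × 0.01965 = 0.4717 V.

V_out ≈ 0.472 V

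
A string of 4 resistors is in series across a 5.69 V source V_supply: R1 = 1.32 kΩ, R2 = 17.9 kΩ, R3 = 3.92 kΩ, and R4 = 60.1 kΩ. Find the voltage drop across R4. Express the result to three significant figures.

V ≈ 4.11 V

Series total: ΣR = 1.32 + 17.9 + 3.92 + 60.1 = 83.24 kΩ.
V = V_supply · R/ΣR = 5.69 × 0.7220 = 4.108 V.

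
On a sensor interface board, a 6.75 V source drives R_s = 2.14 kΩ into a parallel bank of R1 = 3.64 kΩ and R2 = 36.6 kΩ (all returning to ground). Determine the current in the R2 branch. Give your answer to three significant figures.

Equivalent of the parallel group: R_p = 3.311 kΩ.
V_A by voltage divider: V_A = 6.75 × 3.311/(2.14 + 3.311) = 4.100 V.
Branch current I = V_A/R2 = 4.100/36.6 = 0.1120 mA.

I ≈ 0.112 mA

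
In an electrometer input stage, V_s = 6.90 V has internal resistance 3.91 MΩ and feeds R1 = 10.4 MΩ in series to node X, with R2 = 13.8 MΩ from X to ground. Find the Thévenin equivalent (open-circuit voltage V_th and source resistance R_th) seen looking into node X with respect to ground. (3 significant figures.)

V_th ≈ 3.39 V, R_th ≈ 7.03 MΩ

R1' = 3.91 + 10.4 = 14.31 MΩ (source resistance + R1).
V_th is the unloaded tap voltage: V_s · R2/(R1'+R2) = 6.90 × 0.4909 = 3.387 V.
Looking into X with the source shorted: R_th = R1'·R2/(R1'+R2) = 14.31 × 13.8/28.11 = 7.025 MΩ.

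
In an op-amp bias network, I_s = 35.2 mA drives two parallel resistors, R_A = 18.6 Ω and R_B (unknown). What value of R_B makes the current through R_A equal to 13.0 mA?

Two-branch current divider: I_A = I_s · R_B/(R_A + R_B).
With f = 0.3693, R_B = R_A · f/(1−f) = 18.6 × 0.5856 = 10.89 Ω.

R_B ≈ 10.9 Ω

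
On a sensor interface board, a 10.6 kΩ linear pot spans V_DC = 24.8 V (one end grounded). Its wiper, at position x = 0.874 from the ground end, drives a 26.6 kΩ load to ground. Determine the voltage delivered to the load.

V_out ≈ 20.8 V

Lower segment x·R_p = 9.264 kΩ; upper segment (1−x)·R_p = 1.336 kΩ.
Lower segment in parallel with the load: 9.264 ‖ 26.6 = 6.871 kΩ.
V_out = 24.8 × 6.871/(1.336 + 6.871) = 20.76 V.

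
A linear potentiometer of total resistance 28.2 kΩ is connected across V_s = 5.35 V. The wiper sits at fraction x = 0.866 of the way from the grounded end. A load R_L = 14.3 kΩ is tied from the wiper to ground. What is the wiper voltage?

The pot divides into 3.779 kΩ above the wiper and 24.42 kΩ below.
(x·R_p) ‖ R_L = 9.019 kΩ.
Then V_out = V_s · 9.019/(3.779 + 9.019) = 3.770 V.

V_out ≈ 3.77 V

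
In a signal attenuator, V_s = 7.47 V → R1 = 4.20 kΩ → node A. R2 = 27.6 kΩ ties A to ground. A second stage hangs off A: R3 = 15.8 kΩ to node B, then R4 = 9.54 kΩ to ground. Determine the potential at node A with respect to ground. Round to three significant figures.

The second stage (R3 + R4 = 25.34 kΩ) loads node A in parallel with R2.
Effective lower resistance at A: R2 ‖ 25.34 = 13.21 kΩ.
First divider: V_A = V_s · 13.21/(4.20 + 13.21) = 5.668 V.

V_A ≈ 5.67 V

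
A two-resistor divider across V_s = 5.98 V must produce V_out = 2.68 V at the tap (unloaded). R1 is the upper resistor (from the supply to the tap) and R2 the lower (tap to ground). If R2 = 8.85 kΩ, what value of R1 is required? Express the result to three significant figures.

V_out/V_s = R2/(R1+R2) = 0.4482.
Rearranging, R1 = R2·(1−k)/k = 8.85 × 1.231 = 10.90 kΩ.

R1 ≈ 10.9 kΩ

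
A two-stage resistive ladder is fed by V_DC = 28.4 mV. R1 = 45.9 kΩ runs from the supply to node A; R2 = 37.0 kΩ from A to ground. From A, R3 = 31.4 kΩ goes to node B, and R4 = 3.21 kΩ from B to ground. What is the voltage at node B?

Node A sees R2 in parallel with the series input of stage 2, R3 + R4 = 34.61 kΩ.
Effective lower resistance at A: R2 ‖ 34.61 = 17.88 kΩ.
V_A = 28.4 × 17.88/(45.9 + 17.88) = 7.962 mV.
Stage 2 is unloaded, so V_B = V_A · R4/(R3+R4) = 7.962 × 3.21/34.61 = 0.7385 mV.

V_B ≈ 0.738 mV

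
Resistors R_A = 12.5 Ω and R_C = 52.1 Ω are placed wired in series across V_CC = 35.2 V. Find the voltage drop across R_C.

Series total: ΣR = 12.5 + 52.1 = 64.60 Ω.
V = V_CC · R/ΣR = 35.2 × 0.8065 = 28.39 V.

V ≈ 28.4 V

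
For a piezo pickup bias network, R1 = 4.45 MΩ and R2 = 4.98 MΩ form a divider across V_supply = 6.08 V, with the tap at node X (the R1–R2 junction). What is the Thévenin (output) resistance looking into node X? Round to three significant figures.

Zeroing V_supply shorts the top of R1 to ground, so R_th = R1 ‖ R2 = 2.350 MΩ.

R_th ≈ 2.35 MΩ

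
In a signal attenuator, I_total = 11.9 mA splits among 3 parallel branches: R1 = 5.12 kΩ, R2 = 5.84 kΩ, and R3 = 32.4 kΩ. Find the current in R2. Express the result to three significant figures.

Total conductance ΣG = 1/5.12 + 1/5.84 + 1/32.4 = 0.3974 (units of 1/kΩ).
By the current-divider rule, I = I_total · G_k/ΣG = 11.9 × 0.4309 = 5.127 mA.

I ≈ 5.13 mA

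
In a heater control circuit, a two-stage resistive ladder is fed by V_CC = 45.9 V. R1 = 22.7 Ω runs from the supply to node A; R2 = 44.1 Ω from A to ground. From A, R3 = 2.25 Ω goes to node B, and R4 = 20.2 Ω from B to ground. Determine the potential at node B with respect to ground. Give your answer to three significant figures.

The second stage (R3 + R4 = 22.45 Ω) loads node A in parallel with R2.
R2 ‖ (R3+R4) = 14.88 Ω.
V_A = 45.9 × 14.88/(22.7 + 14.88) = 18.17 V.
Then the unloaded second divider: V_B = V_A × R4/(R3+R4) = 18.17 × 0.8998 = 16.35 V.

V_B ≈ 16.4 V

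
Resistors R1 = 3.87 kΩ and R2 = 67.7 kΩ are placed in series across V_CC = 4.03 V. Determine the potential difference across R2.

ΣR = 3.87 + 67.7 = 71.57 kΩ.
By the voltage-divider rule, V = 4.03 × 67.70/71.57 = 3.812 V.

V ≈ 3.81 V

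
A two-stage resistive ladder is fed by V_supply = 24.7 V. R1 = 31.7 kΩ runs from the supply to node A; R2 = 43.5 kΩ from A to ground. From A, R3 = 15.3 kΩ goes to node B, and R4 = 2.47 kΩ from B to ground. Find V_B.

V_B ≈ 0.977 V

The second stage (R3 + R4 = 17.77 kΩ) loads node A in parallel with R2.
Effective lower resistance at A: R2 ‖ 17.77 = 12.62 kΩ.
First divider: V_A = V_supply · 12.62/(31.7 + 12.62) = 7.032 V.
Stage 2 is unloaded, so V_B = V_A · R4/(R3+R4) = 7.032 × 2.47/17.77 = 0.9774 V.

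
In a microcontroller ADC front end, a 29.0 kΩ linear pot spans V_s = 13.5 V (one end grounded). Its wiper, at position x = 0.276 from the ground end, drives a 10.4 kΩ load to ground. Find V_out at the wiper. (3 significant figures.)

Lower segment x·R_p = 8.004 kΩ; upper segment (1−x)·R_p = 21.00 kΩ.
R_L loads the lower segment: effective lower R = 4.523 kΩ.
Then V_out = V_s · 4.523/(21.00 + 4.523) = 2.393 V.

V_out ≈ 2.39 V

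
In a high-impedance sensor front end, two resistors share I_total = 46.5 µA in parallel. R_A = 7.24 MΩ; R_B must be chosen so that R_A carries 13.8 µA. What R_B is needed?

R_B ≈ 3.06 MΩ

The fraction through R_A equals R_B/(R_A+R_B).
13.8/46.5 = R_B/(R_A + R_B) → R_B = R_A · (0.2968)/(1 − 0.2968) = 7.24 × 0.4220 = 3.055 MΩ.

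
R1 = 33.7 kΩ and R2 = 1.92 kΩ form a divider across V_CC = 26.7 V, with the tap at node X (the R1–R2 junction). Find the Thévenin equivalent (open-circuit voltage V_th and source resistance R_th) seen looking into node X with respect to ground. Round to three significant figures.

V_th ≈ 1.44 V, R_th ≈ 1.82 kΩ

V_th is the unloaded tap voltage: V_CC · R2/(R1+R2) = 26.7 × 0.05390 = 1.439 V.
With V_CC suppressed (replaced by a short), R_th = R1 ‖ R2 = (33.70 × 1.92)/(33.70 + 1.92) = 1.817 kΩ.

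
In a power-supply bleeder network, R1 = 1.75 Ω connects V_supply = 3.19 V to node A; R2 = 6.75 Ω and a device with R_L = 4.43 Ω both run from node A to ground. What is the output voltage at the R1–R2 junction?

V_out ≈ 1.93 V

First combine the lower leg with the load: R2 ‖ R_L = 2.675 Ω.
Voltage divider with the loaded lower leg: V_out = 3.19 × 2.675/(1.75 + 2.675) = 3.19 × 0.6045 = 1.928 V.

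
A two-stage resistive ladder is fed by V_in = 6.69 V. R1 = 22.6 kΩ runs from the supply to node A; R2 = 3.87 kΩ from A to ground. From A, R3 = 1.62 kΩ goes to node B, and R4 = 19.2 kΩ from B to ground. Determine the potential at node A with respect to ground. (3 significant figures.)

V_A ≈ 0.844 V

The second stage (R3 + R4 = 20.82 kΩ) loads node A in parallel with R2.
R2 ‖ (R3+R4) = 3.263 kΩ.
So V_A = 6.69 × 0.1262 = 0.8441 V.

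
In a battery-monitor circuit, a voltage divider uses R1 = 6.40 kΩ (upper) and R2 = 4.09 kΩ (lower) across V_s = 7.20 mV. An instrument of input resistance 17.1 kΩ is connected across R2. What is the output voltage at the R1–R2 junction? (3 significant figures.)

First combine the lower leg with the load: R2 ‖ R_L = 3.301 kΩ.
Voltage divider with the loaded lower leg: V_out = 7.20 × 3.301/(6.40 + 3.301) = 7.20 × 0.3402 = 2.450 mV.

V_out ≈ 2.45 mV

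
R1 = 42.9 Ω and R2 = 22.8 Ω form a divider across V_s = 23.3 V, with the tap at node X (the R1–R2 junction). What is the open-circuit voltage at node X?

V_th ≈ 8.09 V

With X open, the divider is unloaded: V_th = 23.3 × 22.8/65.70 = 8.086 V.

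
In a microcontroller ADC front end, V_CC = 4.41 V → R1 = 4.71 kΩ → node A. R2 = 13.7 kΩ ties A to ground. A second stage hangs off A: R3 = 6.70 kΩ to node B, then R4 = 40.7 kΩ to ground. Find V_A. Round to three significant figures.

V_A ≈ 3.06 V

The second stage (R3 + R4 = 47.40 kΩ) loads node A in parallel with R2.
Effective lower resistance at A: R2 ‖ 47.40 = 10.63 kΩ.
So V_A = 4.41 × 0.6929 = 3.056 V.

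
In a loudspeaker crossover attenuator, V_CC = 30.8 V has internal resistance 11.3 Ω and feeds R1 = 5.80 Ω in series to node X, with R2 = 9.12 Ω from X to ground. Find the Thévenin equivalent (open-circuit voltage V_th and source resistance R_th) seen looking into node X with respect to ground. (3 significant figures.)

R1' = 11.3 + 5.80 = 17.10 Ω (source resistance + R1).
V_th is the unloaded tap voltage: V_CC · R2/(R1'+R2) = 30.8 × 0.3478 = 10.71 V.
With V_CC suppressed (replaced by a short), R_th = R1' ‖ R2 = (17.10 × 9.12)/(17.10 + 9.12) = 5.948 Ω.

V_th ≈ 10.7 V, R_th ≈ 5.95 Ω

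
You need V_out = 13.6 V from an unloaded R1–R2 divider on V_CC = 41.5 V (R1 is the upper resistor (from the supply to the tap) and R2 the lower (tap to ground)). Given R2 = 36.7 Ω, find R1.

R1 ≈ 75.3 Ω

The divider ratio is R2/(R1+R2) = 13.6/41.5 = 0.3277.
Rearranging, R1 = R2·(1−k)/k = 36.7 × 2.051 = 75.29 Ω.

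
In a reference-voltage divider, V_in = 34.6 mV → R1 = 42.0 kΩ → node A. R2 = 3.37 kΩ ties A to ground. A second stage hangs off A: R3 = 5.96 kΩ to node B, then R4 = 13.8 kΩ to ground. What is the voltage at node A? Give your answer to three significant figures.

V_A ≈ 2.22 mV

The second stage (R3 + R4 = 19.76 kΩ) loads node A in parallel with R2.
R2 ‖ (R3+R4) = 2.879 kΩ.
First divider: V_A = V_in · 2.879/(42.0 + 2.879) = 2.220 mV.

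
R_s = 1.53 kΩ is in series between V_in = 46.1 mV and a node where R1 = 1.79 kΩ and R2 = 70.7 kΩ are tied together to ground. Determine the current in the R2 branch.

Combine the parallel branches: R_p = (1/1.79 + 1/70.7)⁻¹ = 1.746 kΩ.
Node voltage V_A = V_in · R_p/(R_s + R_p) = 46.1 × 0.5329 = 24.57 mV.
I(R2) = V_A / R2 = 24.57/70.7 = 0.3475 µA.
(Check via current divider: I_total = 14.07 µA; share G_k/ΣG = 0.02469 → same result.)

I ≈ 0.348 µA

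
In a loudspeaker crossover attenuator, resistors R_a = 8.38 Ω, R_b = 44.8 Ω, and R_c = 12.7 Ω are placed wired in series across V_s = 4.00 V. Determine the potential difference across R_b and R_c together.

V ≈ 3.49 V

ΣR = 8.38 + 44.8 + 12.7 = 65.88 Ω.
R_{R_b..R_c} = 44.8 + 12.7 = 57.50 Ω.
Voltage divider: V = V_s · (57.50 / 65.88) = 4.00 × 0.8728 = 3.491 V.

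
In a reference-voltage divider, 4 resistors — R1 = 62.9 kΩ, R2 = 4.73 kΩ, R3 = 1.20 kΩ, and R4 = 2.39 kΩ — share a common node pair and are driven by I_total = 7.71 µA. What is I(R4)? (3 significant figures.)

ΣG = 1/62.9 + 1/4.73 + 1/1.20 + 1/2.39 = 1.479.
R4 takes the fraction G_k/ΣG = 0.4184/1.479 = 0.2829, so I = 7.71 × 0.2829 = 2.181 µA.

I ≈ 2.18 µA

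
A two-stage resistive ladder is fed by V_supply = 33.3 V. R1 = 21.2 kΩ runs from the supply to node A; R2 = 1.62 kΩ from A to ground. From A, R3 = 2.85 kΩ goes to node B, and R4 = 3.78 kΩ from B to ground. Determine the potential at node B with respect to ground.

V_B ≈ 1.10 V

Looking into the second stage from A: R3 + R4 = 6.630 kΩ appears in parallel with R2.
Effective lower resistance at A: R2 ‖ 6.630 = 1.302 kΩ.
V_A = 33.3 × 1.302/(21.2 + 1.302) = 1.927 V.
Stage 2 is unloaded, so V_B = V_A · R4/(R3+R4) = 1.927 × 3.78/6.630 = 1.098 V.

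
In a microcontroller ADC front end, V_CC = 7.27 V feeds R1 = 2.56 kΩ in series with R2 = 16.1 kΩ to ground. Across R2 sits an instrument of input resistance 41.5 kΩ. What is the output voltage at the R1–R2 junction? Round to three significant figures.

First combine the lower leg with the load: R2 ‖ R_L = 11.60 kΩ.
Then V_out = V_CC · R2'/(R1 + R2') = 7.27 × 11.60/14.16 = 5.956 V.

V_out ≈ 5.96 V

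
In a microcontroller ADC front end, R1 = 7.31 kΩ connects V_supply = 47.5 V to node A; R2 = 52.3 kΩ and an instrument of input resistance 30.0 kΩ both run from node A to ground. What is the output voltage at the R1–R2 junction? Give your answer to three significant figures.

The load sits in parallel with R2, giving an effective lower resistance R2' = R2·R_L/(R2+R_L) = 19.06 kΩ.
Voltage divider with the loaded lower leg: V_out = 47.5 × 19.06/(7.31 + 19.06) = 47.5 × 0.7228 = 34.33 V.
(Unloaded it would be 41.7 V; the load pulls it down.)

V_out ≈ 34.3 V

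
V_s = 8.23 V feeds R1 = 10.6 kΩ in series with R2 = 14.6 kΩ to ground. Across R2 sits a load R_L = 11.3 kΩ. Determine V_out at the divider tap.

R2 ‖ R_L = (14.6 × 11.3)/(14.6 + 11.3) = 6.370 kΩ.
Now apply the divider: V_out = 8.23 × 0.3754 = 3.089 V.
(Unloaded it would be 4.77 V; the load pulls it down.)

V_out ≈ 3.09 V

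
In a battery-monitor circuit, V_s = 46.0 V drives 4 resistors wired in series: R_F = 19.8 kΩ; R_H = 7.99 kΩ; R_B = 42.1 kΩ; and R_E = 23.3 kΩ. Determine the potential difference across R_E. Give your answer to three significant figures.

ΣR = 19.8 + 7.99 + 42.1 + 23.3 = 93.19 kΩ.
By the voltage-divider rule, V = 46.0 × 23.30/93.19 = 11.50 V.

V ≈ 11.5 V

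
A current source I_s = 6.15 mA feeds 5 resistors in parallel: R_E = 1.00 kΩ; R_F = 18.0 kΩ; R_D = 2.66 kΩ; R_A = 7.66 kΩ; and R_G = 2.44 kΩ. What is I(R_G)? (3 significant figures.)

Conductances: ΣG = 1/1.00 + 1/18.0 + 1/2.66 + 1/7.66 + 1/2.44 = 1.972 (1/kΩ).
By the current-divider rule, I = I_s · G_k/ΣG = 6.15 × 0.2078 = 1.278 mA.

I ≈ 1.28 mA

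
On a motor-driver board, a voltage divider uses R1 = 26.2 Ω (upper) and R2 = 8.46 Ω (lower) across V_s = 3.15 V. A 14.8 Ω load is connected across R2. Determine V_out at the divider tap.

V_out ≈ 0.537 V

The load sits in parallel with R2, giving an effective lower resistance R2' = R2·R_L/(R2+R_L) = 5.383 Ω.
Then V_out = V_s · R2'/(R1 + R2') = 3.15 × 5.383/31.58 = 0.5369 V.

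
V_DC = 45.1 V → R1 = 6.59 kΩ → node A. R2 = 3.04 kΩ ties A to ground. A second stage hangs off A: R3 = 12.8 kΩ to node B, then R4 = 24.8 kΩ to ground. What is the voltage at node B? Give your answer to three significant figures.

Looking into the second stage from A: R3 + R4 = 37.60 kΩ appears in parallel with R2.
R2 ‖ (R3+R4) = 2.813 kΩ.
First divider: V_A = V_DC · 2.813/(6.59 + 2.813) = 13.49 V.
Stage 2 is unloaded, so V_B = V_A · R4/(R3+R4) = 13.49 × 24.8/37.60 = 8.898 V.

V_B ≈ 8.90 V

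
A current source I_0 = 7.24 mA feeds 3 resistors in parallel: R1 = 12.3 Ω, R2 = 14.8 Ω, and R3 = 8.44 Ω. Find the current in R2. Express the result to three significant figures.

I ≈ 1.83 mA

ΣG = 1/12.3 + 1/14.8 + 1/8.44 = 0.2674.
Current divider: I(R2) = I_0 · G_k/ΣG = 7.24 × (0.06757/0.2674) = 7.24 × 0.2527 = 1.830 mA.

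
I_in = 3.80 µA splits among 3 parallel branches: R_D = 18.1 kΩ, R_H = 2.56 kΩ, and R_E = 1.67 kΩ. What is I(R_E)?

Conductances: ΣG = 1/18.1 + 1/2.56 + 1/1.67 = 1.045 (1/kΩ).
By the current-divider rule, I = I_in · G_k/ΣG = 3.80 × 0.5732 = 2.178 µA.

I ≈ 2.18 µA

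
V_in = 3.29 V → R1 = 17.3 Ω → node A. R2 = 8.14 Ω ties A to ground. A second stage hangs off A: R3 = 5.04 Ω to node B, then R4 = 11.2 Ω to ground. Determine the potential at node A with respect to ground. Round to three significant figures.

V_A ≈ 0.785 V

Looking into the second stage from A: R3 + R4 = 16.24 Ω appears in parallel with R2.
R2 ‖ (R3+R4) = 5.422 Ω.
V_A = 3.29 × 5.422/(17.3 + 5.422) = 0.7851 V.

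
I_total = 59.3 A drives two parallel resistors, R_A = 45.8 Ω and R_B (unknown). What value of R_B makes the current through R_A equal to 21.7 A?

Two-branch current divider: I_A = I_total · R_B/(R_A + R_B).
21.7/59.3 = R_B/(R_A + R_B) → R_B = R_A · (0.3659)/(1 − 0.3659) = 45.8 × 0.5771 = 26.43 Ω.

R_B ≈ 26.4 Ω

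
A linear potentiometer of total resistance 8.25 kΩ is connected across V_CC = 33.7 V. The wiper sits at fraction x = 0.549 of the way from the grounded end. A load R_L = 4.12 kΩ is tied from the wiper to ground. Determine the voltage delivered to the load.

The pot divides into 3.721 kΩ above the wiper and 4.529 kΩ below.
(x·R_p) ‖ R_L = 2.157 kΩ.
Loaded-divider output: V_out = 33.7 × 0.3670 = 12.37 V.
(Unloaded: V_out = x·V_CC = 18.5 V.)

V_out ≈ 12.4 V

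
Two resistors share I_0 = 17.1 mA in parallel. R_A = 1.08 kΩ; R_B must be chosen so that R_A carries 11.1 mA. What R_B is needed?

In a two-way split, I_A/I_0 = R_B/(R_A + R_B).
11.1/17.1 = R_B/(R_A + R_B) → R_B = R_A · (0.6491)/(1 − 0.6491) = 1.08 × 1.850 = 1.998 kΩ.

R_B ≈ 2.00 kΩ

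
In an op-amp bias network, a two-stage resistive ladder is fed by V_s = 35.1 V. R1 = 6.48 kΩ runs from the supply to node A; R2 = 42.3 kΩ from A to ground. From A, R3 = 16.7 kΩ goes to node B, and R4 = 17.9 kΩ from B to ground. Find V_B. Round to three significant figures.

The second stage (R3 + R4 = 34.60 kΩ) loads node A in parallel with R2.
R2 ‖ (R3+R4) = 19.03 kΩ.
V_A = 35.1 × 19.03/(6.48 + 19.03) = 26.18 V.
Stage 2 is unloaded, so V_B = V_A · R4/(R3+R4) = 26.18 × 17.9/34.60 = 13.55 V.

V_B ≈ 13.5 V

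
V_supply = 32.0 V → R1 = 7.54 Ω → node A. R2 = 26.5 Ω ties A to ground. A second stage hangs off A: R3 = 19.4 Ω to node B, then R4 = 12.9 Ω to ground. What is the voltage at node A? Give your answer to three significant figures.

V_A ≈ 21.1 V

Looking into the second stage from A: R3 + R4 = 32.30 Ω appears in parallel with R2.
Effective lower resistance at A: R2 ‖ 32.30 = 14.56 Ω.
First divider: V_A = V_supply · 14.56/(7.54 + 14.56) = 21.08 V.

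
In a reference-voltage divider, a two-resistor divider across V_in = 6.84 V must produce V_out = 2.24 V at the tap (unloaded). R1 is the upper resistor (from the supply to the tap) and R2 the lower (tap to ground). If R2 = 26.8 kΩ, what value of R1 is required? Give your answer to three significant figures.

The divider ratio is R2/(R1+R2) = 2.24/6.84 = 0.3275.
Rearranging, R1 = R2·(1−k)/k = 26.8 × 2.054 = 55.04 kΩ.

R1 ≈ 55.0 kΩ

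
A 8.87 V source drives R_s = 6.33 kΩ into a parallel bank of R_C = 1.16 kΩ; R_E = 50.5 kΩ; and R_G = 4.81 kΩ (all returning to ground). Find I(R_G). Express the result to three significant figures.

I ≈ 0.233 mA

Combine the parallel branches: R_p = (1/1.16 + 1/50.5 + 1/4.81)⁻¹ = 0.9176 kΩ.
Node voltage V_A = V_supply · R_p/(R_s + R_p) = 8.87 × 0.1266 = 1.123 V.
I(R_G) = V_A / R_G = 1.123/4.81 = 0.2335 mA.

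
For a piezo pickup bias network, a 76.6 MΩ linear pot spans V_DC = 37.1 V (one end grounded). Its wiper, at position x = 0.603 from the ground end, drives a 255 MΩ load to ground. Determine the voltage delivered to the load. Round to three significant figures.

Lower segment x·R_p = 46.19 MΩ; upper segment (1−x)·R_p = 30.41 MΩ.
Lower segment in parallel with the load: 46.19 ‖ 255 = 39.11 MΩ.
Loaded-divider output: V_out = 37.1 × 0.5625 = 20.87 V.

V_out ≈ 20.9 V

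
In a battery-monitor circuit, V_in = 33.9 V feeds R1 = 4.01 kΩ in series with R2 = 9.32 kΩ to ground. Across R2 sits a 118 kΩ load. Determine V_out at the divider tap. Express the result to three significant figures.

V_out ≈ 23.2 V

R2 ‖ R_L = (9.32 × 118)/(9.32 + 118) = 8.638 kΩ.
Voltage divider with the loaded lower leg: V_out = 33.9 × 8.638/(4.01 + 8.638) = 33.9 × 0.6829 = 23.15 V.
(Unloaded it would be 23.7 V; the load pulls it down.)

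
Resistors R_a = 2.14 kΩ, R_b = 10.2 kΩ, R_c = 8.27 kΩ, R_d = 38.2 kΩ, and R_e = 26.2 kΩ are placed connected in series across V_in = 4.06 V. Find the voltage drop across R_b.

ΣR = 2.14 + 10.2 + 8.27 + 38.2 + 26.2 = 85.01 kΩ.
V = V_in · R/ΣR = 4.06 × 0.1200 = 0.4871 V.

V ≈ 0.487 V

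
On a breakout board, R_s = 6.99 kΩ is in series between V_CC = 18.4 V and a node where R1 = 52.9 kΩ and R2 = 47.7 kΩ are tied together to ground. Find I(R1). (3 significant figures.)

Equivalent of the parallel group: R_p = 25.08 kΩ.
V_A = 18.4 × 25.08/32.07 = 14.39 V.
I(R1) = V_A / R1 = 14.39/52.9 = 0.2720 mA.

I ≈ 0.272 mA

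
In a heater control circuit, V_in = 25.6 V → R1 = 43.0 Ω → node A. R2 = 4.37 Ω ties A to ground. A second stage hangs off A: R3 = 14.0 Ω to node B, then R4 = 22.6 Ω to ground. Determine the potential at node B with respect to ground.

V_B ≈ 1.32 V

Node A sees R2 in parallel with the series input of stage 2, R3 + R4 = 36.60 Ω.
R2 ‖ (R3+R4) = 3.904 Ω.
First divider: V_A = V_in · 3.904/(43.0 + 3.904) = 2.131 V.
Stage 2 is unloaded, so V_B = V_A · R4/(R3+R4) = 2.131 × 22.6/36.60 = 1.316 V.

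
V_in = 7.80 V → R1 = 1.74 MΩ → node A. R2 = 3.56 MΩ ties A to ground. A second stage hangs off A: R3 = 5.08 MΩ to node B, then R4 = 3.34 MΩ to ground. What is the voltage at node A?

Node A sees R2 in parallel with the series input of stage 2, R3 + R4 = 8.420 MΩ.
R2 ‖ (R3+R4) = 2.502 MΩ.
So V_A = 7.80 × 0.5898 = 4.601 V.

V_A ≈ 4.60 V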